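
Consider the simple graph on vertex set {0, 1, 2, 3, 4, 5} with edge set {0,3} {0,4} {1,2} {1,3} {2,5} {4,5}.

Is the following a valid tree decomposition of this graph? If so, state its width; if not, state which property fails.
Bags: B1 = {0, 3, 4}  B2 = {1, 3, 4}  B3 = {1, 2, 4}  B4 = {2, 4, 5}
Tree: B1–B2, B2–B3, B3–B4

Every vertex of G appears in some bag (union = {0, 1, 2, 3, 4, 5}); every edge is covered by a bag; and for each vertex v the set of bags containing v is connected in the bag tree. The decomposition is therefore valid. The largest bag has 3 vertices, so the width is 2.

Yes; width 2.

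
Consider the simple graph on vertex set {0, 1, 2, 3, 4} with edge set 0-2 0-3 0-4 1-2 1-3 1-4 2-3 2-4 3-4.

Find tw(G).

A width-3 tree decomposition is:
Bags: B1 = {0, 2, 3, 4}  B2 = {1, 2, 3, 4}
Tree: B1–B2
Each bag holds 4 vertices, so the decomposition has width 3, which upper-bounds the treewidth. On the other hand G contains the 4-clique {0, 2, 3, 4}. A clique must lie in a single bag of any decomposition, so no decomposition can have width below 3. Hence tw(G) = 3 exactly.

3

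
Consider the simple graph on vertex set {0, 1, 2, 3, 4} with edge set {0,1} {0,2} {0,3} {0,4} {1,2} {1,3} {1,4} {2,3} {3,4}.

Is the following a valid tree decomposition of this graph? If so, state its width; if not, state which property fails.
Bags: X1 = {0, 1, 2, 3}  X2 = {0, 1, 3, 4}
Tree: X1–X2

Yes; width 3.

Checking the three conditions: (i) the bags cover all of {0, 1, 2, 3, 4}; (ii) for each edge, some bag contains both endpoints; (iii) the bags containing any fixed vertex form a subtree. All hold, so the decomposition is valid with width 4 − 1 = 3.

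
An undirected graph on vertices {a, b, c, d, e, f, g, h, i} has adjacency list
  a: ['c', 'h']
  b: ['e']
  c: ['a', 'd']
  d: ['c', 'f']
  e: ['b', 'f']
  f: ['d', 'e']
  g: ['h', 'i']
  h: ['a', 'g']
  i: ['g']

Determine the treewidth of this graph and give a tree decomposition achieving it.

Each bag holds 2 vertices, so the decomposition has width 1, which upper-bounds the treewidth. Since G has at least one edge (e.g. i–g), it is not an edgeless graph, so tw(G) ≥ 1. Combining the bounds, tw(G) = 1.

Treewidth 1.
One such decomposition:
Bags: B1 = {g, i}  B2 = {g, h}  B3 = {a, h}  B4 = {a, c}  B5 = {c, d}  B6 = {d, f}  B7 = {e, f}  B8 = {b, e}
Tree: B1–B2, B2–B3, B3–B4, B4–B5, B5–B6, B6–B7, B7–B8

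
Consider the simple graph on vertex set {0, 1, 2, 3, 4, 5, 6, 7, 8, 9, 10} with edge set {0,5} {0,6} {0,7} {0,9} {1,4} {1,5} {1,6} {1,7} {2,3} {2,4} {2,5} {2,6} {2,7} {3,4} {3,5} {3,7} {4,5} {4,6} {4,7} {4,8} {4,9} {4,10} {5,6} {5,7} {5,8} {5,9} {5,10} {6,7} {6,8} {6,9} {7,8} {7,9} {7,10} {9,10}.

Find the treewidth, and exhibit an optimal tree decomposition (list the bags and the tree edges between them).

Treewidth 4.
One such decomposition:
Bags: B1 = {2, 4, 5, 6, 7}  B2 = {2, 3, 4, 5, 7}  B3 = {4, 5, 6, 7, 8}  B4 = {4, 5, 6, 7, 9}  B5 = {0, 5, 6, 7, 9}  B6 = {4, 5, 7, 9, 10}  B7 = {1, 4, 5, 6, 7}
Tree: B1–B2, B1–B3, B3–B4, B4–B5, B4–B6, B4–B7

The largest bag has 5 vertices, giving width 4; this decomposition certifies tw(G) ≤ 4. On the other hand G contains the 5-clique {0, 5, 6, 7, 9}. A clique must lie in a single bag of any decomposition, so no decomposition can have width below 4. The upper and lower bounds meet at 4, so that is the treewidth.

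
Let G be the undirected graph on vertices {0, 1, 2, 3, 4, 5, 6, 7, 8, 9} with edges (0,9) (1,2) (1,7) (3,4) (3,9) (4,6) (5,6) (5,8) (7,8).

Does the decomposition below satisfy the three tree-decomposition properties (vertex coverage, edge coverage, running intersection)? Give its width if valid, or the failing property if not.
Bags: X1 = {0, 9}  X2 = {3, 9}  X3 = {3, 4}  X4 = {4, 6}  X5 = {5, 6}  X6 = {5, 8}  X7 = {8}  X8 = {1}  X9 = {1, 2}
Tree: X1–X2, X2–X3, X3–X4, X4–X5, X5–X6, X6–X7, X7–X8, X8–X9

A tree decomposition must satisfy three properties: every vertex lies in some bag; for every edge, both endpoints lie together in some bag; and for every vertex, the bags containing it form a connected subtree. Here vertex 7 appears in no bag, so the decomposition is invalid.

No — vertex 7 appears in no bag.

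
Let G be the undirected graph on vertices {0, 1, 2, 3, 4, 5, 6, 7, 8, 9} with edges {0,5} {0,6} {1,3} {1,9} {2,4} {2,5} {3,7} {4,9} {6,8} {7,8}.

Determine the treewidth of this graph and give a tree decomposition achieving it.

Treewidth 2.
One optimal decomposition is:
Bags: B1 = {0, 6, 8}  B2 = {0, 5, 8}  B3 = {2, 5, 8}  B4 = {2, 4, 8}  B5 = {4, 8, 9}  B6 = {1, 8, 9}  B7 = {1, 3, 8}  B8 = {3, 7, 8}
Tree: B1–B2, B2–B3, B3–B4, B4–B5, B5–B6, B6–B7, B7–B8

The largest bag has 3 vertices, giving width 2; this decomposition certifies tw(G) ≤ 2. For the lower bound, G contains the cycle 8–6–0–5–2–4–9–1–3–7–8, so G is not a forest; only forests have treewidth ≤ 1, hence tw(G) ≥ 2. Combining the bounds, tw(G) = 2.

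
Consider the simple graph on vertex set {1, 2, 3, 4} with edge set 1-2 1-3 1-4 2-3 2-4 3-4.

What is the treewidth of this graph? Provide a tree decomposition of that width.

Treewidth 3.
Bags: B1 = {1, 2, 3, 4}
Tree: (single bag)

With just one bag of size 4, the width is 4 − 1 = 3, so tw(G) ≤ 3. For the lower bound, the 4 vertices {1, 2, 3, 4} are pairwise adjacent, and any tree decomposition puts a clique entirely inside one bag — forcing width ≥ 3. Combining the bounds, tw(G) = 3.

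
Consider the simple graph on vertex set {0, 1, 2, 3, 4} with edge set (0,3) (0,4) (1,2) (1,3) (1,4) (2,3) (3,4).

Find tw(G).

2

A width-2 tree decomposition is:
Bags: B1 = {1, 2, 3}  B2 = {1, 3, 4}  B3 = {0, 3, 4}
Tree: B1–B2, B2–B3
Each bag holds 3 vertices, so the decomposition has width 2, which upper-bounds the treewidth. On the other hand G contains the 3-clique {0, 3, 4}. A clique must lie in a single bag of any decomposition, so no decomposition can have width below 2. Therefore the treewidth is 2.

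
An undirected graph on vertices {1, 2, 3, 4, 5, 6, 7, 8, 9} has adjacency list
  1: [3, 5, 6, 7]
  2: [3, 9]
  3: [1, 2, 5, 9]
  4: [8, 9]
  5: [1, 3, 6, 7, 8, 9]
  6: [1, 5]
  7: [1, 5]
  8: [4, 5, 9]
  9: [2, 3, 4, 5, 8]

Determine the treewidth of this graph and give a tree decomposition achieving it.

Treewidth 2.
One optimal decomposition is:
Bags: B1 = {3, 5, 9}  B2 = {1, 3, 5}  B3 = {2, 3, 9}  B4 = {5, 8, 9}  B5 = {1, 5, 6}  B6 = {4, 8, 9}  B7 = {1, 5, 7}
Tree: B1–B2, B1–B3, B1–B4, B2–B5, B4–B6, B2–B7

Every bag has size at most 3, so the width is 3 − 1 = 2 and tw(G) ≤ 2. On the other hand G contains the 3-clique {2, 3, 9}. A clique must lie in a single bag of any decomposition, so no decomposition can have width below 2. The upper and lower bounds meet at 2, so that is the treewidth.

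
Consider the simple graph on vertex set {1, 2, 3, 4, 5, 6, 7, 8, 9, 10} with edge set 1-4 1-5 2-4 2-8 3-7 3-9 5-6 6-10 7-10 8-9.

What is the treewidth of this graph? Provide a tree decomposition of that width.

Every bag has size at most 3, so the width is 3 − 1 = 2 and tw(G) ≤ 2. The edges 10–7–3–9–8–2–4–1–5–6–10 form a cycle, so G is not a tree and its treewidth is at least 2. Therefore the treewidth is 2.

Treewidth 2.
Bags: B1 = {3, 7, 10}  B2 = {3, 9, 10}  B3 = {8, 9, 10}  B4 = {2, 8, 10}  B5 = {2, 4, 10}  B6 = {1, 4, 10}  B7 = {1, 5, 10}  B8 = {5, 6, 10}
Tree: B1–B2, B2–B3, B3–B4, B4–B5, B5–B6, B6–B7, B7–B8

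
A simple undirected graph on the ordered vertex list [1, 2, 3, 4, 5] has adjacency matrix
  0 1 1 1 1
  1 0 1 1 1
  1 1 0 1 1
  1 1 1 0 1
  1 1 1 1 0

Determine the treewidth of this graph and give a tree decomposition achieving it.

A single bag containing all 5 vertices is trivially a valid decomposition of width 4. On the other hand G contains the 5-clique {1, 2, 3, 4, 5}. A clique must lie in a single bag of any decomposition, so no decomposition can have width below 4. The upper and lower bounds meet at 4, so that is the treewidth.

Treewidth 4.
One optimal decomposition is:
Bags: B1 = {1, 2, 3, 4, 5}
Tree: (single bag)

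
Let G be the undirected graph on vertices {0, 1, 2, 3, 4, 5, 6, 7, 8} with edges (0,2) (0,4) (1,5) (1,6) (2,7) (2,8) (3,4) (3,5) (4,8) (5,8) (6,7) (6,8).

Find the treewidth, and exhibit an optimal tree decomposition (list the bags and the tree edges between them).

The largest bag has 4 vertices, giving width 3; this decomposition certifies tw(G) ≤ 3. For the lower bound: the 4 vertex sets {1,3,5}, {6}, {8}, {0,2,4,7} are disjoint, each induces a connected subgraph, and every pair is joined by at least one edge of G. Contracting each set to a single vertex therefore yields K_{4} as a minor, and since treewidth is minor-monotone, tw(G) ≥ tw(K_{4}) = 3. Combining the bounds, tw(G) = 3.

Treewidth 3.
One optimal decomposition is:
Bags: B1 = {1, 3, 5, 6}  B2 = {3, 5, 6, 8}  B3 = {3, 4, 6, 8}  B4 = {4, 6, 7, 8}  B5 = {2, 4, 7, 8}  B6 = {0, 2, 4, 7}
Tree: B1–B2, B2–B3, B3–B4, B4–B5, B5–B6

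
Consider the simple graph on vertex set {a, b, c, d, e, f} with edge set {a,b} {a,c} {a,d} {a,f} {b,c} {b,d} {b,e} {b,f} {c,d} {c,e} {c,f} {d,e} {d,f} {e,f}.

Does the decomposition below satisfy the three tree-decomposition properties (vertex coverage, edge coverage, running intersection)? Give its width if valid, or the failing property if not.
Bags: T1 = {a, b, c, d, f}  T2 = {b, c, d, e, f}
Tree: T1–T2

Checking the three conditions: (i) the bags cover all of {a, b, c, d, e, f}; (ii) for each edge, some bag contains both endpoints; (iii) the bags containing any fixed vertex form a subtree. All hold, so the decomposition is valid with width 5 − 1 = 4.

Yes; width 4.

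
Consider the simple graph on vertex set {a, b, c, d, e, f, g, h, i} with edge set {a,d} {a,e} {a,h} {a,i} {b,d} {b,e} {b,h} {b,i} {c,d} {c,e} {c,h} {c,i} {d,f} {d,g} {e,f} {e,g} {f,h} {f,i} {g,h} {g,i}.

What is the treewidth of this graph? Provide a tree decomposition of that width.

Every bag has size at most 5, so the width is 5 − 1 = 4 and tw(G) ≤ 4. For the lower bound: the 5 vertex sets {a,d}, {g,i}, {b,h}, {e}, {c} are disjoint, each induces a connected subgraph, and every pair is joined by at least one edge of G. Contracting each set to a single vertex therefore yields K_{5} as a minor, and since treewidth is minor-monotone, tw(G) ≥ tw(K_{5}) = 4. Therefore the treewidth is 4.

Treewidth 4.
Bags: B1 = {a, d, e, h, i}  B2 = {d, e, g, h, i}  B3 = {b, d, e, h, i}  B4 = {c, d, e, h, i}  B5 = {d, e, f, h, i}
Tree: B1–B2, B2–B3, B3–B4, B4–B5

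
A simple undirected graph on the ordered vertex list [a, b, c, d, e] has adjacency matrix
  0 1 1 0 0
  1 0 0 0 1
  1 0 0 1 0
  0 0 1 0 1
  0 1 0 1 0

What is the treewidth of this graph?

2

A width-2 tree decomposition is:
Bags: B1 = {a, b, c}  B2 = {b, c, e}  B3 = {c, d, e}
Tree: B1–B2, B2–B3
The largest bag has 3 vertices, giving width 2; this decomposition certifies tw(G) ≤ 2. Since c–a–b–e–d–c is a cycle in G, G is not acyclic. Forests are exactly the graphs of treewidth ≤ 1, so tw(G) ≥ 2. The upper and lower bounds meet at 2, so that is the treewidth.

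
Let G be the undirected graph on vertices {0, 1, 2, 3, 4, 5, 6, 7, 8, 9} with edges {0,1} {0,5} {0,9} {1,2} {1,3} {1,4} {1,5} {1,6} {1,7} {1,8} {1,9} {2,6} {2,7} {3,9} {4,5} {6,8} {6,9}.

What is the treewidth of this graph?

A width-2 tree decomposition is:
Bags: B1 = {0, 1, 9}  B2 = {1, 3, 9}  B3 = {1, 6, 9}  B4 = {1, 2, 6}  B5 = {0, 1, 5}  B6 = {1, 2, 7}  B7 = {1, 4, 5}  B8 = {1, 6, 8}
Tree: B1–B2, B1–B3, B3–B4, B1–B5, B4–B6, B5–B7, B4–B8
The largest bag has 3 vertices, giving width 2; this decomposition certifies tw(G) ≤ 2. Conversely, {0, 1, 9} is a clique of size 3, and the vertices of any clique must share a bag in every tree decomposition; so some bag has ≥ 3 vertices and tw(G) ≥ 2. Hence tw(G) = 2 exactly.

2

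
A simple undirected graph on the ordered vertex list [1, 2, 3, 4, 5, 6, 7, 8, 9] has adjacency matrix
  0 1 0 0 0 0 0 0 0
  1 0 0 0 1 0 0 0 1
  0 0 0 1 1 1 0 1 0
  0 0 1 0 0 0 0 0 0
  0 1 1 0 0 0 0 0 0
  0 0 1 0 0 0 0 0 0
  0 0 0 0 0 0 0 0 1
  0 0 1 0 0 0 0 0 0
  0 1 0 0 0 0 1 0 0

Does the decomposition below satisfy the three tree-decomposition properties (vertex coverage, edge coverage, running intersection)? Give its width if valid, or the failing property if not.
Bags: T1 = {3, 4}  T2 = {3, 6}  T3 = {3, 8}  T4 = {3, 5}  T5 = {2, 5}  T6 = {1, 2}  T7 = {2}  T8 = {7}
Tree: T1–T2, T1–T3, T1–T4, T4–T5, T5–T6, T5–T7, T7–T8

A tree decomposition must satisfy three properties: every vertex lies in some bag; for every edge, both endpoints lie together in some bag; and for every vertex, the bags containing it form a connected subtree. Here vertex 9 appears in no bag, so the decomposition is invalid.

No — vertex 9 appears in no bag.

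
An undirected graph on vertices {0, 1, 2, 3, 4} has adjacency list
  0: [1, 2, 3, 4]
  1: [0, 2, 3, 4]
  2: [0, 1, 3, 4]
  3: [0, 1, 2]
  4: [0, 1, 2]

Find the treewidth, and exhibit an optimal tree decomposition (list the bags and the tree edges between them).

The largest bag has 4 vertices, giving width 3; this decomposition certifies tw(G) ≤ 3. Conversely, {0, 1, 2, 3} is a clique of size 4, and the vertices of any clique must share a bag in every tree decomposition; so some bag has ≥ 4 vertices and tw(G) ≥ 3. Therefore the treewidth is 3.

Treewidth 3.
One optimal decomposition is:
Bags: B1 = {0, 1, 2, 3}  B2 = {0, 1, 2, 4}
Tree: B1–B2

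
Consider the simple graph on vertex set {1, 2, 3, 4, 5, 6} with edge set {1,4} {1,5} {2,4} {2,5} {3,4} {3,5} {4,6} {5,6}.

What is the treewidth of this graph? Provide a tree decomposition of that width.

Every bag has size at most 3, so the width is 3 − 1 = 2 and tw(G) ≤ 2. For the lower bound, G contains the cycle 5–3–4–1–5, so G is not a forest; only forests have treewidth ≤ 1, hence tw(G) ≥ 2. Hence tw(G) = 2 exactly.

Treewidth 2.
Bags: B1 = {3, 4, 5}  B2 = {1, 4, 5}  B3 = {4, 5, 6}  B4 = {2, 4, 5}
Tree: B1–B2, B2–B3, B3–B4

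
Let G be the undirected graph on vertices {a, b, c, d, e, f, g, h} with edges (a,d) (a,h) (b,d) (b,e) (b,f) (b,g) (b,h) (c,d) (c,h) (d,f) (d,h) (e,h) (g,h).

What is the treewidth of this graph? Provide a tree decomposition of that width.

Each bag holds 3 vertices, so the decomposition has width 2, which upper-bounds the treewidth. For the lower bound, the 3 vertices {c, d, h} are pairwise adjacent, and any tree decomposition puts a clique entirely inside one bag — forcing width ≥ 2. Hence tw(G) = 2 exactly.

Treewidth 2.
One optimal decomposition is:
Bags: B1 = {b, e, h}  B2 = {b, d, h}  B3 = {a, d, h}  B4 = {c, d, h}  B5 = {b, g, h}  B6 = {b, d, f}
Tree: B1–B2, B2–B3, B2–B4, B2–B5, B2–B6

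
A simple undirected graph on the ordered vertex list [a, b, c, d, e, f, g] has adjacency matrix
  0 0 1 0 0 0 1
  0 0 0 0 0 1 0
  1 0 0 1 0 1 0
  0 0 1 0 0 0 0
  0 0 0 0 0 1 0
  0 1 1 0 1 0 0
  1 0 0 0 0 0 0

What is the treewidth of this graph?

1

A width-1 tree decomposition is:
Bags: B1 = {a, c}  B2 = {c, f}  B3 = {c, d}  B4 = {e, f}  B5 = {b, f}  B6 = {a, g}
Tree: B1–B2, B2–B3, B2–B4, B2–B5, B1–B6
Every bag has size at most 2, so the width is 2 − 1 = 1 and tw(G) ≤ 1. G has an edge, so its treewidth is at least 1. Combining the bounds, tw(G) = 1.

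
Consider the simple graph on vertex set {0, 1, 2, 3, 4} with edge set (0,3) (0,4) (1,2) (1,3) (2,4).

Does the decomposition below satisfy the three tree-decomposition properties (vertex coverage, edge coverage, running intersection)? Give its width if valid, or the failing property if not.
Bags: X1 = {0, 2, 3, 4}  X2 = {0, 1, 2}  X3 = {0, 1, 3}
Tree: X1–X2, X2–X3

A tree decomposition must satisfy three properties: every vertex lies in some bag; for every edge, both endpoints lie together in some bag; and for every vertex, the bags containing it form a connected subtree. Here bags containing vertex 3 are not connected in the tree, so the decomposition is invalid.

No — bags containing vertex 3 are not connected in the tree.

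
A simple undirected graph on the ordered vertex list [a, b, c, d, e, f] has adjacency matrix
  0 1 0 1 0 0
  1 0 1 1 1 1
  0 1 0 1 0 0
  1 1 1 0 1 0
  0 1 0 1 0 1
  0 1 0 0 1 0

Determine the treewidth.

A width-2 tree decomposition is:
Bags: B1 = {a, b, d}  B2 = {b, d, e}  B3 = {b, e, f}  B4 = {b, c, d}
Tree: B1–B2, B2–B3, B2–B4
Each bag holds 3 vertices, so the decomposition has width 2, which upper-bounds the treewidth. On the other hand G contains the 3-clique {b, d, e}. A clique must lie in a single bag of any decomposition, so no decomposition can have width below 2. Therefore the treewidth is 2.

2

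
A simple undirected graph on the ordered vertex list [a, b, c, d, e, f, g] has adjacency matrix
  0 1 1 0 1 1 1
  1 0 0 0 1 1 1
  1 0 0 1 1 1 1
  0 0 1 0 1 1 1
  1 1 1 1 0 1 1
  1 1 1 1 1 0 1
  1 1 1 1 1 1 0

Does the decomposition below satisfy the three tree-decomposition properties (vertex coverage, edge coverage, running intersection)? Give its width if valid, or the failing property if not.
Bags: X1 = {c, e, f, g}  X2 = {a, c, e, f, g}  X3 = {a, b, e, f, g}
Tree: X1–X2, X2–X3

No — vertex d appears in no bag.

A tree decomposition must satisfy three properties: every vertex lies in some bag; for every edge, both endpoints lie together in some bag; and for every vertex, the bags containing it form a connected subtree. Here vertex d appears in no bag, so the decomposition is invalid.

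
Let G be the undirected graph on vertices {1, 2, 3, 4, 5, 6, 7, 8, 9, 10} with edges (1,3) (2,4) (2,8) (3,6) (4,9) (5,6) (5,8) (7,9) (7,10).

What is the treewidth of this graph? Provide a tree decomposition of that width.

Every bag has size at most 2, so the width is 2 − 1 = 1 and tw(G) ≤ 1. G has an edge, so its treewidth is at least 1. Therefore the treewidth is 1.

Treewidth 1.
One optimal decomposition is:
Bags: B1 = {1, 3}  B2 = {3, 6}  B3 = {5, 6}  B4 = {5, 8}  B5 = {2, 8}  B6 = {2, 4}  B7 = {4, 9}  B8 = {7, 9}  B9 = {7, 10}
Tree: B1–B2, B2–B3, B3–B4, B4–B5, B5–B6, B6–B7, B7–B8, B8–B9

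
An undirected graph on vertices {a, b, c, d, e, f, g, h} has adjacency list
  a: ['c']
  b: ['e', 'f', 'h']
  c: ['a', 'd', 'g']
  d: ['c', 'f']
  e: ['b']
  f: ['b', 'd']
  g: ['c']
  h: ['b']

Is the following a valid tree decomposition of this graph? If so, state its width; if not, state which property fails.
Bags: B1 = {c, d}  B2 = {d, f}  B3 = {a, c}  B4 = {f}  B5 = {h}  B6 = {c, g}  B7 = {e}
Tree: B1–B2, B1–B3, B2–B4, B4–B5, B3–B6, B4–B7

A tree decomposition must satisfy three properties: every vertex lies in some bag; for every edge, both endpoints lie together in some bag; and for every vertex, the bags containing it form a connected subtree. Here vertex b appears in no bag, so the decomposition is invalid.

No — vertex b appears in no bag.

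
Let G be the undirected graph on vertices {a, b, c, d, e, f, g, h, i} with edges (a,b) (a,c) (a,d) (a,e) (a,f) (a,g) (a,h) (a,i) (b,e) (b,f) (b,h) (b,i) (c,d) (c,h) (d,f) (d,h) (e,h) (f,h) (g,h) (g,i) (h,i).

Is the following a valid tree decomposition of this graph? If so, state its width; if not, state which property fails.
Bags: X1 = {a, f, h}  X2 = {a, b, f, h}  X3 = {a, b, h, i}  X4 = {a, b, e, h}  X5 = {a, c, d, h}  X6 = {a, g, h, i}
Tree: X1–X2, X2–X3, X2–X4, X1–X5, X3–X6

A tree decomposition must satisfy three properties: every vertex lies in some bag; for every edge, both endpoints lie together in some bag; and for every vertex, the bags containing it form a connected subtree. Here edge (d,f) lies in no bag, so the decomposition is invalid.

No — edge (d,f) lies in no bag.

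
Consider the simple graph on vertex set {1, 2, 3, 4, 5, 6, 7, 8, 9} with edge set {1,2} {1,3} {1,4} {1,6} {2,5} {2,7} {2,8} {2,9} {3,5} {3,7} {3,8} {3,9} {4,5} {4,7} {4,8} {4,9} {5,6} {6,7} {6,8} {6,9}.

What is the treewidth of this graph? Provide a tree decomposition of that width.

The largest bag has 5 vertices, giving width 4; this decomposition certifies tw(G) ≤ 4. For the lower bound: the 5 vertex sets {2,8}, {4,7}, {5,6}, {3}, {9} are disjoint, each induces a connected subgraph, and every pair is joined by at least one edge of G. Contracting each set to a single vertex therefore yields K_{5} as a minor, and since treewidth is minor-monotone, tw(G) ≥ tw(K_{5}) = 4. Hence tw(G) = 4 exactly.

Treewidth 4.
One such decomposition:
Bags: B1 = {2, 3, 4, 6, 8}  B2 = {2, 3, 4, 6, 7}  B3 = {2, 3, 4, 5, 6}  B4 = {2, 3, 4, 6, 9}  B5 = {1, 2, 3, 4, 6}
Tree: B1–B2, B2–B3, B3–B4, B4–B5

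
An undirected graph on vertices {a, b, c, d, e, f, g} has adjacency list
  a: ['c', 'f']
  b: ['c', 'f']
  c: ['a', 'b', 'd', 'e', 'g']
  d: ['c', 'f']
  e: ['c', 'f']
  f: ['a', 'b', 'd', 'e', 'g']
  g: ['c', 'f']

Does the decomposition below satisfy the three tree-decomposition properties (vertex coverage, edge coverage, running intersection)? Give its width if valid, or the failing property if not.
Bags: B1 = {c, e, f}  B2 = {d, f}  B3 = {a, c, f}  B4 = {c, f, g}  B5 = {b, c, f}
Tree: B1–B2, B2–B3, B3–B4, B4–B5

A tree decomposition must satisfy three properties: every vertex lies in some bag; for every edge, both endpoints lie together in some bag; and for every vertex, the bags containing it form a connected subtree. Here edge (c,d) lies in no bag, so the decomposition is invalid.

No — edge (c,d) lies in no bag.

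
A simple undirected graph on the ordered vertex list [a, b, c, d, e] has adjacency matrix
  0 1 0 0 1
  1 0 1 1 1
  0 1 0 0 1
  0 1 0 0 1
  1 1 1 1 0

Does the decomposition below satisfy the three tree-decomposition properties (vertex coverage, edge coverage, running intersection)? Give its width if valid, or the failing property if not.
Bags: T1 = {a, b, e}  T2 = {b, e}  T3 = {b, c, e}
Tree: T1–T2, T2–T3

No — vertex d appears in no bag.

A tree decomposition must satisfy three properties: every vertex lies in some bag; for every edge, both endpoints lie together in some bag; and for every vertex, the bags containing it form a connected subtree. Here vertex d appears in no bag, so the decomposition is invalid.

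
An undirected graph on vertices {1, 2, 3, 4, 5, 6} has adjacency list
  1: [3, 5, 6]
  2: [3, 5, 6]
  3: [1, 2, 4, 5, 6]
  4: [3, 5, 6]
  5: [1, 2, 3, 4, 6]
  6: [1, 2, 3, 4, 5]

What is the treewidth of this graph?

3

A width-3 tree decomposition is:
Bags: B1 = {3, 4, 5, 6}  B2 = {1, 3, 5, 6}  B3 = {2, 3, 5, 6}
Tree: B1–B2, B2–B3
Every bag has size at most 4, so the width is 4 − 1 = 3 and tw(G) ≤ 3. For the lower bound, the 4 vertices {1, 3, 5, 6} are pairwise adjacent, and any tree decomposition puts a clique entirely inside one bag — forcing width ≥ 3. Combining the bounds, tw(G) = 3.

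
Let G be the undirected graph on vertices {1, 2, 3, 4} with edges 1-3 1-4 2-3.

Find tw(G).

A width-1 tree decomposition is:
Bags: B1 = {2, 3}  B2 = {1, 3}  B3 = {1, 4}
Tree: B1–B2, B2–B3
Each bag holds 2 vertices, so the decomposition has width 1, which upper-bounds the treewidth. Since G has at least one edge (e.g. 2–3), it is not an edgeless graph, so tw(G) ≥ 1. Hence tw(G) = 1 exactly.

1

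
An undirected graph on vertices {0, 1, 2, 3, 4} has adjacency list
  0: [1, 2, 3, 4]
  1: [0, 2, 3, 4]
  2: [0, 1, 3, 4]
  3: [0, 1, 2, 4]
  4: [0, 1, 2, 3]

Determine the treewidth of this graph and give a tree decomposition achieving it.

Treewidth 4.
One optimal decomposition is:
Bags: B1 = {0, 1, 2, 3, 4}
Tree: (single bag)

A single bag containing all 5 vertices is trivially a valid decomposition of width 4. For the lower bound, the 5 vertices {0, 1, 2, 3, 4} are pairwise adjacent, and any tree decomposition puts a clique entirely inside one bag — forcing width ≥ 4. The upper and lower bounds meet at 4, so that is the treewidth.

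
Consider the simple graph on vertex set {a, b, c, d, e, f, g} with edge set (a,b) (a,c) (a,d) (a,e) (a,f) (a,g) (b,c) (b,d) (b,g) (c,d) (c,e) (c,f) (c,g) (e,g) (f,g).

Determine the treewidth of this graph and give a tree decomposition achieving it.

Treewidth 3.
One such decomposition:
Bags: B1 = {a, b, c, d}  B2 = {a, b, c, g}  B3 = {a, c, e, g}  B4 = {a, c, f, g}
Tree: B1–B2, B2–B3, B3–B4

Each bag holds 4 vertices, so the decomposition has width 3, which upper-bounds the treewidth. On the other hand G contains the 4-clique {a, b, c, d}. A clique must lie in a single bag of any decomposition, so no decomposition can have width below 3. Therefore the treewidth is 3.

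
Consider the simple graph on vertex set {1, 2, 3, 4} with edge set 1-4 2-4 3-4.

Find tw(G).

1

A width-1 tree decomposition is:
Bags: B1 = {1, 4}  B2 = {2, 4}  B3 = {3, 4}
Tree: B1–B2, B2–B3
Every bag has size at most 2, so the width is 2 − 1 = 1 and tw(G) ≤ 1. G has an edge, so its treewidth is at least 1. The upper and lower bounds meet at 1, so that is the treewidth.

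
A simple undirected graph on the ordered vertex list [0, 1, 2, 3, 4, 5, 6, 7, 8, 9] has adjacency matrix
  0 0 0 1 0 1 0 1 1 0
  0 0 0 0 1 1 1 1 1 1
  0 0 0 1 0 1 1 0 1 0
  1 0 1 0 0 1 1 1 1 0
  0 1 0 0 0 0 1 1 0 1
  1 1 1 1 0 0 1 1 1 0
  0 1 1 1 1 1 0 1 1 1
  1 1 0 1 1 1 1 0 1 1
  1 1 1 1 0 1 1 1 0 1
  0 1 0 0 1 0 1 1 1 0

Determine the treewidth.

4

A width-4 tree decomposition is:
Bags: B1 = {1, 5, 6, 7, 8}  B2 = {1, 6, 7, 8, 9}  B3 = {3, 5, 6, 7, 8}  B4 = {0, 3, 5, 7, 8}  B5 = {1, 4, 6, 7, 9}  B6 = {2, 3, 5, 6, 8}
Tree: B1–B2, B1–B3, B3–B4, B2–B5, B3–B6
The largest bag has 5 vertices, giving width 4; this decomposition certifies tw(G) ≤ 4. Conversely, {0, 3, 5, 7, 8} is a clique of size 5, and the vertices of any clique must share a bag in every tree decomposition; so some bag has ≥ 5 vertices and tw(G) ≥ 4. The upper and lower bounds meet at 4, so that is the treewidth.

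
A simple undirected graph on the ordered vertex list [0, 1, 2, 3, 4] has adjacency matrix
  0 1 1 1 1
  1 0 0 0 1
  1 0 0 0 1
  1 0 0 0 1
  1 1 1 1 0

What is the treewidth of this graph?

A width-2 tree decomposition is:
Bags: B1 = {0, 1, 4}  B2 = {0, 3, 4}  B3 = {0, 2, 4}
Tree: B1–B2, B1–B3
Every bag has size at most 3, so the width is 3 − 1 = 2 and tw(G) ≤ 2. Conversely, {0, 1, 4} is a clique of size 3, and the vertices of any clique must share a bag in every tree decomposition; so some bag has ≥ 3 vertices and tw(G) ≥ 2. Combining the bounds, tw(G) = 2.

2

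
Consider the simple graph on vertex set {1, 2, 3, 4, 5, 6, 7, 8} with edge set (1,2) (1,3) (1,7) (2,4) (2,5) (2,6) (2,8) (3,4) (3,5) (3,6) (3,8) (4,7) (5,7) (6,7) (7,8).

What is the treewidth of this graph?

3

A width-3 tree decomposition is:
Bags: B1 = {1, 2, 3, 7}  B2 = {2, 3, 7, 8}  B3 = {2, 3, 6, 7}  B4 = {2, 3, 5, 7}  B5 = {2, 3, 4, 7}
Tree: B1–B2, B2–B3, B3–B4, B4–B5
Each bag holds 4 vertices, so the decomposition has width 3, which upper-bounds the treewidth. For the lower bound: the 4 vertex sets {1,3}, {7,8}, {2}, {6} are disjoint, each induces a connected subgraph, and every pair is joined by at least one edge of G. Contracting each set to a single vertex therefore yields K_{4} as a minor, and since treewidth is minor-monotone, tw(G) ≥ tw(K_{4}) = 3. Hence tw(G) = 3 exactly.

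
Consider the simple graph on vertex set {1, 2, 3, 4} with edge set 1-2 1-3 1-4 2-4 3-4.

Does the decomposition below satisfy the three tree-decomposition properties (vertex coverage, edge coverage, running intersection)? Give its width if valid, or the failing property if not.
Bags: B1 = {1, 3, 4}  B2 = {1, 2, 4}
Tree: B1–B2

Yes; width 2.

Vertex coverage: the bags together contain {1, 2, 3, 4}, the full vertex set. Edge coverage: each edge of G has both endpoints in at least one bag. Running intersection: for every vertex, the bags containing it form a connected subtree. All three properties hold, so this is a valid tree decomposition of width max|bag| − 1 = 2, and hence tw(G) ≤ 2.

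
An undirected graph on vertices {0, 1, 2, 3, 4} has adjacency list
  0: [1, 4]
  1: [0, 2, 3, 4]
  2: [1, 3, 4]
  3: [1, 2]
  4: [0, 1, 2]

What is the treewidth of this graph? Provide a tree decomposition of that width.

Each bag holds 3 vertices, so the decomposition has width 2, which upper-bounds the treewidth. For the lower bound, the 3 vertices {0, 1, 4} are pairwise adjacent, and any tree decomposition puts a clique entirely inside one bag — forcing width ≥ 2. Hence tw(G) = 2 exactly.

Treewidth 2.
Bags: B1 = {1, 2, 3}  B2 = {1, 2, 4}  B3 = {0, 1, 4}
Tree: B1–B2, B2–B3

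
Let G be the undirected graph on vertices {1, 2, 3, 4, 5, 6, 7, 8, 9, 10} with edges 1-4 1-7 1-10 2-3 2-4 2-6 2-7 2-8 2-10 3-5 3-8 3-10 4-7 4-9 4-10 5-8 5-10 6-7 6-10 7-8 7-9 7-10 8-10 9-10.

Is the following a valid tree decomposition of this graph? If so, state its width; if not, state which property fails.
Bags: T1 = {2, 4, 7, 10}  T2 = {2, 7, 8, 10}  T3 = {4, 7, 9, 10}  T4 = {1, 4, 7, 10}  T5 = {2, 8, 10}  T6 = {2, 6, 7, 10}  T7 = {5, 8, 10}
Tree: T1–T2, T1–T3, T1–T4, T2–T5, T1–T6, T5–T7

No — vertex 3 appears in no bag.

A tree decomposition must satisfy three properties: every vertex lies in some bag; for every edge, both endpoints lie together in some bag; and for every vertex, the bags containing it form a connected subtree. Here vertex 3 appears in no bag, so the decomposition is invalid.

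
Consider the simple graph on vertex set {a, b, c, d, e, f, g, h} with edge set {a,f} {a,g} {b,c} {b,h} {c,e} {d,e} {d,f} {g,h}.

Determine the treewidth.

A width-2 tree decomposition is:
Bags: B1 = {d, e, f}  B2 = {a, e, f}  B3 = {a, e, g}  B4 = {e, g, h}  B5 = {b, e, h}  B6 = {b, c, e}
Tree: B1–B2, B2–B3, B3–B4, B4–B5, B5–B6
The largest bag has 3 vertices, giving width 2; this decomposition certifies tw(G) ≤ 2. The edges e–d–f–a–g–h–b–c–e form a cycle, so G is not a tree and its treewidth is at least 2. The upper and lower bounds meet at 2, so that is the treewidth.

2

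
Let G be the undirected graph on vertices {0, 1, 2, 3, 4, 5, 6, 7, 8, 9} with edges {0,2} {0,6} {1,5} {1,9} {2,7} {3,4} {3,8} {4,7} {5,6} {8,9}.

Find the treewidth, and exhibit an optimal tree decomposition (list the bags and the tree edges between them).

Treewidth 2.
Bags: B1 = {0, 2, 6}  B2 = {2, 6, 7}  B3 = {4, 6, 7}  B4 = {3, 4, 6}  B5 = {3, 6, 8}  B6 = {6, 8, 9}  B7 = {1, 6, 9}  B8 = {1, 5, 6}
Tree: B1–B2, B2–B3, B3–B4, B4–B5, B5–B6, B6–B7, B7–B8

Every bag has size at most 3, so the width is 3 − 1 = 2 and tw(G) ≤ 2. The edges 6–0–2–7–4–3–8–9–1–5–6 form a cycle, so G is not a tree and its treewidth is at least 2. Combining the bounds, tw(G) = 2.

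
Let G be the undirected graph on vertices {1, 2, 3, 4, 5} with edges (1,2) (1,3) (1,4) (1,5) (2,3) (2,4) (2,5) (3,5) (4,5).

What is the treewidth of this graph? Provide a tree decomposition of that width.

Treewidth 3.
One optimal decomposition is:
Bags: B1 = {1, 2, 3, 5}  B2 = {1, 2, 4, 5}
Tree: B1–B2

The largest bag has 4 vertices, giving width 3; this decomposition certifies tw(G) ≤ 3. On the other hand G contains the 4-clique {1, 2, 3, 5}. A clique must lie in a single bag of any decomposition, so no decomposition can have width below 3. Therefore the treewidth is 3.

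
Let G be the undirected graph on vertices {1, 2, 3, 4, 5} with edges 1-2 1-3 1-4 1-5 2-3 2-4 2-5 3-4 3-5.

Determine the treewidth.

3

A width-3 tree decomposition is:
Bags: B1 = {1, 2, 3, 5}  B2 = {1, 2, 3, 4}
Tree: B1–B2
Every bag has size at most 4, so the width is 4 − 1 = 3 and tw(G) ≤ 3. On the other hand G contains the 4-clique {1, 2, 3, 4}. A clique must lie in a single bag of any decomposition, so no decomposition can have width below 3. Therefore the treewidth is 3.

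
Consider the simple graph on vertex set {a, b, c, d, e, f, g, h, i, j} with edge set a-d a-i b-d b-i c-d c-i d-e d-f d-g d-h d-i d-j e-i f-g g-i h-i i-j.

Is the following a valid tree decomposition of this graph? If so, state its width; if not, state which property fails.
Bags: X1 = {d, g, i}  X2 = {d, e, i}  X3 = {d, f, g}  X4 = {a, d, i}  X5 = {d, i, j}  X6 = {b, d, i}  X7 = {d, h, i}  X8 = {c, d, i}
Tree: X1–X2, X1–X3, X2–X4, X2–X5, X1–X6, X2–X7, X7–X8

Yes; width 2.

Every vertex of G appears in some bag (union = {a, b, c, d, e, f, g, h, i, j}); every edge is covered by a bag; and for each vertex v the set of bags containing v is connected in the bag tree. The decomposition is therefore valid. The largest bag has 3 vertices, so the width is 2.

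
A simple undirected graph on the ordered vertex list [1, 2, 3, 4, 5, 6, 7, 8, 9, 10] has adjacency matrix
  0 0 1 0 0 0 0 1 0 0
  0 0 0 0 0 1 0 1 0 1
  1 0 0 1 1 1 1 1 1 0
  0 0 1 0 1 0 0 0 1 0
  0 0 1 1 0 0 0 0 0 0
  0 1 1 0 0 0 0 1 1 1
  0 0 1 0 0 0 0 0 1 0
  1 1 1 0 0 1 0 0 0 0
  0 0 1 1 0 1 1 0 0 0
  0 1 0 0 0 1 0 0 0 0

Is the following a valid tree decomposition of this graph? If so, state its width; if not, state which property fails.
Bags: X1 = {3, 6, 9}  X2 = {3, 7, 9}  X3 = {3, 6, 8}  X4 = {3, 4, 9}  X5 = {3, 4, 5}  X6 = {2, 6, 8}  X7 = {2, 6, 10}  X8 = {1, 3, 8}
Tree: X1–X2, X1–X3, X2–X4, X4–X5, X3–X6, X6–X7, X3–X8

Yes; width 2.

Vertex coverage: the bags together contain {1, 2, 3, 4, 5, 6, 7, 8, 9, 10}, the full vertex set. Edge coverage: each edge of G has both endpoints in at least one bag. Running intersection: for every vertex, the bags containing it form a connected subtree. All three properties hold, so this is a valid tree decomposition of width max|bag| − 1 = 2, and hence tw(G) ≤ 2.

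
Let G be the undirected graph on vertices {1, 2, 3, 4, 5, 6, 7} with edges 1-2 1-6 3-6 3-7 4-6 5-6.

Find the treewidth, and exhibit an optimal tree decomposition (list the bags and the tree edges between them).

Treewidth 1.
One such decomposition:
Bags: B1 = {4, 6}  B2 = {1, 6}  B3 = {3, 6}  B4 = {5, 6}  B5 = {3, 7}  B6 = {1, 2}
Tree: B1–B2, B1–B3, B1–B4, B3–B5, B2–B6

The largest bag has 2 vertices, giving width 1; this decomposition certifies tw(G) ≤ 1. G has an edge, so its treewidth is at least 1. The upper and lower bounds meet at 1, so that is the treewidth.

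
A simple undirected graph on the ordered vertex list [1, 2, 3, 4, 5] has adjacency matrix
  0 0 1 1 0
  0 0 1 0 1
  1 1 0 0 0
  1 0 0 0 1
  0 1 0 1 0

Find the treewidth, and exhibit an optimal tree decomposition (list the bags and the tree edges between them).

The largest bag has 3 vertices, giving width 2; this decomposition certifies tw(G) ≤ 2. For the lower bound, G contains the cycle 5–2–3–1–4–5, so G is not a forest; only forests have treewidth ≤ 1, hence tw(G) ≥ 2. Hence tw(G) = 2 exactly.

Treewidth 2.
One such decomposition:
Bags: B1 = {2, 3, 5}  B2 = {1, 3, 5}  B3 = {1, 4, 5}
Tree: B1–B2, B2–B3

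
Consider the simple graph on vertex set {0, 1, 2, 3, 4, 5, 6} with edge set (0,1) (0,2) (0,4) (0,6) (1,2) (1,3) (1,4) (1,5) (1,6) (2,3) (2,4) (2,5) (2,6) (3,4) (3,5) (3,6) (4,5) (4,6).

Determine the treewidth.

A width-4 tree decomposition is:
Bags: B1 = {1, 2, 3, 4, 6}  B2 = {0, 1, 2, 4, 6}  B3 = {1, 2, 3, 4, 5}
Tree: B1–B2, B1–B3
The largest bag has 5 vertices, giving width 4; this decomposition certifies tw(G) ≤ 4. On the other hand G contains the 5-clique {0, 1, 2, 4, 6}. A clique must lie in a single bag of any decomposition, so no decomposition can have width below 4. Therefore the treewidth is 4.

4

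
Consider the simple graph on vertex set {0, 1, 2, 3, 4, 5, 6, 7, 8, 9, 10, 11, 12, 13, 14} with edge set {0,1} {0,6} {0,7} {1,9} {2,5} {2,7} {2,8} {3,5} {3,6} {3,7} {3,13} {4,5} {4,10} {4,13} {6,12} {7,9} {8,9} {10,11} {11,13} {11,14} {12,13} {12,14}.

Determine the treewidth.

A width-3 tree decomposition is:
Bags: B1 = {10, 11, 12, 14}  B2 = {10, 11, 12, 13}  B3 = {4, 10, 12, 13}  B4 = {4, 6, 12, 13}  B5 = {3, 4, 6, 13}  B6 = {3, 4, 5, 6}  B7 = {0, 3, 5, 6}  B8 = {0, 3, 5, 7}  B9 = {0, 2, 5, 7}  B10 = {0, 1, 2, 7}  B11 = {1, 2, 7, 9}  B12 = {1, 2, 8, 9}
Tree: B1–B2, B2–B3, B3–B4, B4–B5, B5–B6, B6–B7, B7–B8, B8–B9, B9–B10, B10–B11, B11–B12
Each bag holds 4 vertices, so the decomposition has width 3, which upper-bounds the treewidth. For the lower bound: the 4 vertex sets {10,11,14}, {12}, {13}, {3,4,5,6} are disjoint, each induces a connected subgraph, and every pair is joined by at least one edge of G. Contracting each set to a single vertex therefore yields K_{4} as a minor, and since treewidth is minor-monotone, tw(G) ≥ tw(K_{4}) = 3. The upper and lower bounds meet at 3, so that is the treewidth.

3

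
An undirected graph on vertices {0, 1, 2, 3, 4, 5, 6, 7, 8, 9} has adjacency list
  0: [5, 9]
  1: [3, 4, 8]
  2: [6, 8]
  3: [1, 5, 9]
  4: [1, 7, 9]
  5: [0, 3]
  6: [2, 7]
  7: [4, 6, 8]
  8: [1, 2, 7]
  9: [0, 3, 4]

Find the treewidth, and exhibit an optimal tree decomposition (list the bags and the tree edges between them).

Every bag has size at most 3, so the width is 3 − 1 = 2 and tw(G) ≤ 2. The edges 6–2–8–7–6 form a cycle, so G is not a tree and its treewidth is at least 2. Therefore the treewidth is 2.

Treewidth 2.
Bags: B1 = {2, 6, 7}  B2 = {2, 7, 8}  B3 = {4, 7, 8}  B4 = {1, 4, 8}  B5 = {1, 4, 9}  B6 = {1, 3, 9}  B7 = {0, 3, 9}  B8 = {0, 3, 5}
Tree: B1–B2, B2–B3, B3–B4, B4–B5, B5–B6, B6–B7, B7–B8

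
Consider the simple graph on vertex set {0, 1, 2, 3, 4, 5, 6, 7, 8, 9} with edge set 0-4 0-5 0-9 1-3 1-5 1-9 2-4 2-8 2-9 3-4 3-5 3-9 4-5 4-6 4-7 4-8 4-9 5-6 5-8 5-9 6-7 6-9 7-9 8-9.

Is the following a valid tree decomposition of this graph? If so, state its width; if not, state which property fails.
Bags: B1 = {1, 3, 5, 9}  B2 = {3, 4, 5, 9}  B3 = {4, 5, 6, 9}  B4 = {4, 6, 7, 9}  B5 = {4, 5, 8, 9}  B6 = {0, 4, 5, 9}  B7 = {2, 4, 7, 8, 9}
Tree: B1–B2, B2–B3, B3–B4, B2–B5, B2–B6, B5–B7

A tree decomposition must satisfy three properties: every vertex lies in some bag; for every edge, both endpoints lie together in some bag; and for every vertex, the bags containing it form a connected subtree. Here bags containing vertex 7 are not connected in the tree, so the decomposition is invalid.

No — bags containing vertex 7 are not connected in the tree.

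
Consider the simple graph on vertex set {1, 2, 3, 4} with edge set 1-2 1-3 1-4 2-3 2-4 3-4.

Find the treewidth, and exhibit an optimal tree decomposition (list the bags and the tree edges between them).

Treewidth 3.
One such decomposition:
Bags: B1 = {1, 2, 3, 4}
Tree: (single bag)

With just one bag of size 4, the width is 4 − 1 = 3, so tw(G) ≤ 3. For the lower bound, the 4 vertices {1, 2, 3, 4} are pairwise adjacent, and any tree decomposition puts a clique entirely inside one bag — forcing width ≥ 3. The upper and lower bounds meet at 3, so that is the treewidth.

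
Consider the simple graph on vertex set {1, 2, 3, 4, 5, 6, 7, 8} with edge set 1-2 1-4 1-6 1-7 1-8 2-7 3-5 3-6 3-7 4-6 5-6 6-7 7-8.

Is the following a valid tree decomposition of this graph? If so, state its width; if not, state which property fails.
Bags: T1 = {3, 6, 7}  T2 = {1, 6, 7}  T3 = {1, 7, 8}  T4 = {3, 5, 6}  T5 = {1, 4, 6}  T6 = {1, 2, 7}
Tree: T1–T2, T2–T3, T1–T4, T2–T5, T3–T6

Yes; width 2.

Every vertex of G appears in some bag (union = {1, 2, 3, 4, 5, 6, 7, 8}); every edge is covered by a bag; and for each vertex v the set of bags containing v is connected in the bag tree. The decomposition is therefore valid. The largest bag has 3 vertices, so the width is 2.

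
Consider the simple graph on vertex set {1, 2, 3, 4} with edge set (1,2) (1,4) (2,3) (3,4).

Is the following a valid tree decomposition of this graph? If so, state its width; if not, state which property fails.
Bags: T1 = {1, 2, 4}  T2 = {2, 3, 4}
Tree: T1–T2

Every vertex of G appears in some bag (union = {1, 2, 3, 4}); every edge is covered by a bag; and for each vertex v the set of bags containing v is connected in the bag tree. The decomposition is therefore valid. The largest bag has 3 vertices, so the width is 2.

Yes; width 2.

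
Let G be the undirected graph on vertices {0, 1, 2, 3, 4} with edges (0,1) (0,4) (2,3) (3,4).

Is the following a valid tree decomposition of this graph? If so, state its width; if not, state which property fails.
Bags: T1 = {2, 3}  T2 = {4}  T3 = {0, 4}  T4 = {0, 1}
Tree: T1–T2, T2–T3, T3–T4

A tree decomposition must satisfy three properties: every vertex lies in some bag; for every edge, both endpoints lie together in some bag; and for every vertex, the bags containing it form a connected subtree. Here edge (3,4) lies in no bag, so the decomposition is invalid.

No — edge (3,4) lies in no bag.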